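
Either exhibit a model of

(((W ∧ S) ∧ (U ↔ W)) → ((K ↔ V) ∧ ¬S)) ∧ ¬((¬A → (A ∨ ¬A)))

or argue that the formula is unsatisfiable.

The conjunct ¬((¬A → (A ∨ ¬A))) is unsatisfiable on its own:
  A=F: evaluates to False.
  A=T: evaluates to False.
So the whole conjunction is unsatisfiable.

Unsatisfiable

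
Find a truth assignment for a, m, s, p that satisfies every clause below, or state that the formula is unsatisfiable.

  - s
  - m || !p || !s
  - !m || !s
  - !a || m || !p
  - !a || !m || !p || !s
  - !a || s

a = False, m = False, s = True, p = False

Unit clause (s) forces s = True.
In (!m || !s) only !m is left, so m = False.
In (m || !p || !s) only !p is left, so p = False.
Set a = False.
All clauses satisfied.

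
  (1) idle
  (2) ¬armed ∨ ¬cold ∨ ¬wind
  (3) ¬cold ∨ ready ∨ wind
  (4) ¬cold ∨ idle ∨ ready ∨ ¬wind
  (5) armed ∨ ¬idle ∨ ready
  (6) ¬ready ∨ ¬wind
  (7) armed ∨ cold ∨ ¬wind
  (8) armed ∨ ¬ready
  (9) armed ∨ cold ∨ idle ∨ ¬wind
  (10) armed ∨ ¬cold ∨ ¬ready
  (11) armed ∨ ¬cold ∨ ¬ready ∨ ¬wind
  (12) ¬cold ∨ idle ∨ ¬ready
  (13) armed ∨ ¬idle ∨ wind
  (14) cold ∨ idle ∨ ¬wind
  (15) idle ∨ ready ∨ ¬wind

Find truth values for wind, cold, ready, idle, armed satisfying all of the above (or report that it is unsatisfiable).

wind: False, cold: False, ready: False, idle: True, armed: True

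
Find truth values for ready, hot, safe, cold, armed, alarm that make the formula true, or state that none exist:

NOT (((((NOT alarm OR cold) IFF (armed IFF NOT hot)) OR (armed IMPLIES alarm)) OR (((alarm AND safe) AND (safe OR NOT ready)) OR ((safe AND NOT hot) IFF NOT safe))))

ready = False, hot = True, safe = False, cold = False, armed = True, alarm = False

  NOT (((((NOT alarm OR cold) IFF (armed IFF NOT hot)) OR (armed IMPLIES alarm)) OR (((alarm AND safe) AND (safe OR NOT ready)) OR ((safe AND NOT hot) IFF NOT safe)))) = True
    (((NOT alarm OR cold) IFF (armed IFF NOT hot)) OR (armed IMPLIES alarm)) OR (((alarm AND safe) AND (safe OR NOT ready)) OR ((safe AND NOT hot) IFF NOT safe)) = False
      ((NOT alarm OR cold) IFF (armed IFF NOT hot)) OR (armed IMPLIES alarm) = False
        (NOT alarm OR cold) IFF (armed IFF NOT hot) = False
          NOT alarm OR cold = True
            NOT alarm = True
          armed IFF NOT hot = False
            NOT hot = False
        armed IMPLIES alarm = False
      ((alarm AND safe) AND (safe OR NOT ready)) OR ((safe AND NOT hot) IFF NOT safe) = False
        (alarm AND safe) AND (safe OR NOT ready) = False
          alarm AND safe = False
          safe OR NOT ready = True
            NOT ready = True
        (safe AND NOT hot) IFF NOT safe = False
          safe AND NOT hot = False
            NOT hot = False
          NOT safe = True
The formula evaluates to True.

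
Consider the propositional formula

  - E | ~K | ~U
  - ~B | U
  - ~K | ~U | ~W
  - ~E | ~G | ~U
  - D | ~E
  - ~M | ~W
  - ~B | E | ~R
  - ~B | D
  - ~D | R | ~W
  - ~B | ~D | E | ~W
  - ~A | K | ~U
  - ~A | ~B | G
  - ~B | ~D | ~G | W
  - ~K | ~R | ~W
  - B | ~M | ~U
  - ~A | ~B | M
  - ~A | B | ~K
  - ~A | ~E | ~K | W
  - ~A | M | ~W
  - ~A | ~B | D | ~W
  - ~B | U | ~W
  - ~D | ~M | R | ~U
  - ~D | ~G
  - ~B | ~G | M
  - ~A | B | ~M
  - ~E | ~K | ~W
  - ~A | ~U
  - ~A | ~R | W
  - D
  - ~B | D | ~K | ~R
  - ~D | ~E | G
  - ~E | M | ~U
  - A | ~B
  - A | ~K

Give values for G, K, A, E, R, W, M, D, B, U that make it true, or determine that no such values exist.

Unit clause (D) forces D = True.
In (~D | ~G) only ~G is left, so G = False.
In (~D | ~E | G) only ~E is left, so E = False.
Try K = True:
  (E | ~K | ~U) forces U = False.
  (~B | U) forces B = False.
  (~A | B | ~K) forces A = False.
  clause (A | ~K) is falsified — backtrack.
So K = False.
Set A = False.
  then (A | ~B) forces B = False.
Set R = True.
Set W = False.
Set M = False.
Set U = False.
All clauses satisfied.

G = False, K = False, A = False, E = False, R = True, W = False, M = False, D = True, B = False, U = False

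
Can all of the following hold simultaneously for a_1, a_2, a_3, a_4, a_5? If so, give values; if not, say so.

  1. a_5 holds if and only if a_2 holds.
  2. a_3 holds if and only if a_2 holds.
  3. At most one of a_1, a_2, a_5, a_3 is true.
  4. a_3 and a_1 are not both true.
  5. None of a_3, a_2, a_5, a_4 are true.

a_1=F, a_2=F, a_3=F, a_4=F, a_5=F

  (1) a_5=F, a_2=F — same ✓
  (2) a_3=F, a_2=F — same ✓
  (3) {a_1, a_2, a_5, a_3}: 0 true — at most one ✓
  (4) a_3=F, a_1=F — not both ✓
  (5) {a_3, a_2, a_5, a_4}: 0 true — none ✓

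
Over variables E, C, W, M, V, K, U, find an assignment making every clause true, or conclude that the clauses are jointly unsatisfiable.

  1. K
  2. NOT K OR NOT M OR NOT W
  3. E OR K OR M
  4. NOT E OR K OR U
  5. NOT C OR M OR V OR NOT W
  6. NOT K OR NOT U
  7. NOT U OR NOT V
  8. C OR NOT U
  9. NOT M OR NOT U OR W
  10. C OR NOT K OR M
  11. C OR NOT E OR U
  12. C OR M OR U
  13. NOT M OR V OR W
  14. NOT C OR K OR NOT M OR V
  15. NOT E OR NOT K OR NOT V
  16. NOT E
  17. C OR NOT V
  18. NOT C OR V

E=F; C=T; W=F; M=T; V=T; K=T; U=F

Unit clause (K) forces K = True.
In (NOT K OR NOT U) only NOT U is left, so U = False.
Unit clause (NOT E) forces E = False.
Set C = True.
  then (NOT C OR V) forces V = True.
Set W = False.
Set M = True.
All clauses satisfied.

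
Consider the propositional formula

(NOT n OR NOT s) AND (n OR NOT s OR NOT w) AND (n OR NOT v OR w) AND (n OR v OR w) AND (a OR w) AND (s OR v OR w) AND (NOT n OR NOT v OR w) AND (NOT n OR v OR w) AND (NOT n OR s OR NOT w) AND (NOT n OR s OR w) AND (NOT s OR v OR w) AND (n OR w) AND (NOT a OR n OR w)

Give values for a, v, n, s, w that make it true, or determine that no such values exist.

Set a = True.
Set v = False.
Try n = True:
  (NOT n OR NOT s) forces s = False.
  (s OR v OR w) forces w = True.
  clause (NOT n OR s OR NOT w) is falsified — backtrack.
So n = False.
  then (n OR v OR w) forces w = True.
  then (n OR NOT s OR NOT w) forces s = False.
All clauses satisfied.

a=T; v=F; n=F; s=F; w=T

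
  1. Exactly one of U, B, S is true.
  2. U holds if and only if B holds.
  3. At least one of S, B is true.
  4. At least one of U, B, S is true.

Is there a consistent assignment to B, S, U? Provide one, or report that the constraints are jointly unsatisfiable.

B: False, S: True, U: False

  (1) {U, B, S}: 1 true — exactly one ✓
  (2) U=F, B=F — same ✓
  (3) {S, B}: 1 true — at least one ✓
  (4) {U, B, S}: 1 true — at least one ✓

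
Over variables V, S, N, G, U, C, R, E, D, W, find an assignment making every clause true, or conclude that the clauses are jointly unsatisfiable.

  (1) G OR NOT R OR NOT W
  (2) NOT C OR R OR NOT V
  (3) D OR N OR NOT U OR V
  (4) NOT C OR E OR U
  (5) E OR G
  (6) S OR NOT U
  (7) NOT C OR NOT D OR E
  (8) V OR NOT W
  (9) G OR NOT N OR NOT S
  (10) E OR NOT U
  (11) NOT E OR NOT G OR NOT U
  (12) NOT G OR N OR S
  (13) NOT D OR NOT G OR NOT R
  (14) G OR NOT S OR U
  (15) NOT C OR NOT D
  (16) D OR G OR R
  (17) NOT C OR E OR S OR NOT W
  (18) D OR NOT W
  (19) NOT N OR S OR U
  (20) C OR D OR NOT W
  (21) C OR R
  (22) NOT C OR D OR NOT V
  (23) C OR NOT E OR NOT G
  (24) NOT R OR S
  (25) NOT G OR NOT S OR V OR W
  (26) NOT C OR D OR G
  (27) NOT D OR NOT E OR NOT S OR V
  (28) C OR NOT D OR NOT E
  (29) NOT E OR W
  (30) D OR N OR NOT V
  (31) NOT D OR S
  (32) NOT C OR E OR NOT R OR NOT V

Set V = True.
Set S = True.
Set N = True.
  then (G OR NOT N OR NOT S) forces G = True.
Set U = False.
Try C = True:
  (NOT C OR R OR NOT V) forces R = True.
  (NOT C OR E OR U) forces E = True.
  (NOT D OR NOT G OR NOT R) forces D = False.
  clause (NOT C OR D OR NOT V) is falsified — backtrack.
So C = False.
  then (C OR R) forces R = True.
  then (C OR NOT E OR NOT G) forces E = False.
  then (NOT D OR NOT G OR NOT R) forces D = False.
  then (D OR NOT W) forces W = False.
All clauses satisfied.

V: True, S: True, N: True, G: True, U: False, C: False, R: True, E: False, D: False, W: False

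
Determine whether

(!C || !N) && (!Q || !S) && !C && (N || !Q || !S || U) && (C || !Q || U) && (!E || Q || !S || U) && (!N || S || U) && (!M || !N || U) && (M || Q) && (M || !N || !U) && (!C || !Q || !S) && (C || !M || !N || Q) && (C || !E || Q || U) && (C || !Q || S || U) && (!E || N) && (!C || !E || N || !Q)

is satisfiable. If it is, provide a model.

S = False; U = True; N = False; E = False; M = False; Q = True; C = False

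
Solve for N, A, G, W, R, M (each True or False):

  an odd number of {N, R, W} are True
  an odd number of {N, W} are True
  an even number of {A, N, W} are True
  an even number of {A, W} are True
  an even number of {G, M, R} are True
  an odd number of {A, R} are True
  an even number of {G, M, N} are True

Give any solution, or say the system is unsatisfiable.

N: False, A: True, G: True, W: True, R: False, M: True

{N, R, W}: 1 true → odd ✓
{N, W}: 1 true → odd ✓
{A, N, W}: 2 true → even ✓
{A, W}: 2 true → even ✓
{G, M, R}: 2 true → even ✓
{A, R}: 1 true → odd ✓
{G, M, N}: 2 true → even ✓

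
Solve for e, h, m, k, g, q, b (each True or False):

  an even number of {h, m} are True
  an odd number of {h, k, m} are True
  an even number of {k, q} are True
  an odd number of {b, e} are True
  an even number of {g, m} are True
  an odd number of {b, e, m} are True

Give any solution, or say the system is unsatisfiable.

e = True, h = False, m = False, k = True, g = False, q = True, b = False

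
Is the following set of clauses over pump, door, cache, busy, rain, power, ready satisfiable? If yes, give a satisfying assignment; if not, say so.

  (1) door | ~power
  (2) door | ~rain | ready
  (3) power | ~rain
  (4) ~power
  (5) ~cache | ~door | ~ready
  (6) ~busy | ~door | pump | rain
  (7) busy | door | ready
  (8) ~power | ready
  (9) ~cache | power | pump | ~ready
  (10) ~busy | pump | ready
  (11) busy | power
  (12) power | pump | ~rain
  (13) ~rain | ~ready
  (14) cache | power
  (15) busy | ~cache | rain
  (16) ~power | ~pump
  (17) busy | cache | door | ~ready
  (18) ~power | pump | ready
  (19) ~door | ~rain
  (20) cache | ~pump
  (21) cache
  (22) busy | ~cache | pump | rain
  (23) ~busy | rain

No satisfying assignment exists.

Case power = True:
  Clause (~power) is falsified — contradiction.
Case power = False:
  (power | ~rain) forces rain = False.
  (busy | power) forces busy = True.
  Clause (~busy | rain) is falsified — contradiction.
Both cases fail, so the formula is unsatisfiable.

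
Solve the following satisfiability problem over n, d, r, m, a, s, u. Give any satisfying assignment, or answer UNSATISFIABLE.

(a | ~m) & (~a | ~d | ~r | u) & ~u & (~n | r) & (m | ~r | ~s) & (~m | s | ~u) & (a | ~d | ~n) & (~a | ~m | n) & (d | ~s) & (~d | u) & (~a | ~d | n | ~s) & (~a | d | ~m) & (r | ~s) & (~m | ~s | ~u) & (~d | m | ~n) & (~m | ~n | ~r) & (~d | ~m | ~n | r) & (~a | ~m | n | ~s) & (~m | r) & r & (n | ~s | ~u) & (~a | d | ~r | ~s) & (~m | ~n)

n = False, d = False, r = True, m = False, a = False, s = False, u = False

Unit clause (~u) forces u = False.
In (~d | u) only ~d is left, so d = False.
Unit clause (r) forces r = True.
In (d | ~s) only ~s is left, so s = False.
Set n = False.
Set m = False.
Set a = False.
All clauses satisfied.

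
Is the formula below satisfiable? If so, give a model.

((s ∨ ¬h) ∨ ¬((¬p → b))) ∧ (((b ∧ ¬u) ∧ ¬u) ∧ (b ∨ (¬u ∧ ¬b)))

u = False, b = True, s = False, p = False, h = False

  (s ∨ ¬h) ∨ ¬((¬p → b)) = True
    s ∨ ¬h = True
      ¬h = True
    ¬((¬p → b)) = False
      ¬p → b = True
        ¬p = True
  ((b ∧ ¬u) ∧ ¬u) ∧ (b ∨ (¬u ∧ ¬b)) = True
    (b ∧ ¬u) ∧ ¬u = True
      b ∧ ¬u = True
        ¬u = True
      ¬u = True
    b ∨ (¬u ∧ ¬b) = True
      ¬u ∧ ¬b = False
        ¬u = True
        ¬b = False
Both conjuncts True, so the formula holds.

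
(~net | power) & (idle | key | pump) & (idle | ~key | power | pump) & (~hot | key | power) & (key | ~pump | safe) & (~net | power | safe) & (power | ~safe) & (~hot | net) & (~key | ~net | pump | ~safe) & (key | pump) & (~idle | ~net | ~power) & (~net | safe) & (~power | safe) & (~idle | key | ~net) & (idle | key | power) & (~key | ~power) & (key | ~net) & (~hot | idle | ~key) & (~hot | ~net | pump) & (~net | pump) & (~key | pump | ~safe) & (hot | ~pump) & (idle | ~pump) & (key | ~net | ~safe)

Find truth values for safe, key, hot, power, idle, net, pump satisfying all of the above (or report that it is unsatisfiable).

Set safe = False.
  then (~net | safe) forces net = False.
  then (~power | safe) forces power = False.
  then (~hot | net) forces hot = False.
  then (hot | ~pump) forces pump = False.
  then (key | pump) forces key = True.
  then (idle | ~key | power | pump) forces idle = True.
All clauses satisfied.

safe = False, key = True, hot = False, power = False, idle = True, net = False, pump = False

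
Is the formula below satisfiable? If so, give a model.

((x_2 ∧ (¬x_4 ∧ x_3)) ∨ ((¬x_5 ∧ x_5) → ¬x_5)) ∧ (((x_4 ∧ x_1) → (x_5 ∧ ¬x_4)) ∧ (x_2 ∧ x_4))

x_1 = False; x_2 = True; x_3 = True; x_4 = True; x_5 = True

  (x_2 ∧ (¬x_4 ∧ x_3)) ∨ ((¬x_5 ∧ x_5) → ¬x_5) = True
    x_2 ∧ (¬x_4 ∧ x_3) = False
      ¬x_4 ∧ x_3 = False
        ¬x_4 = False
    (¬x_5 ∧ x_5) → ¬x_5 = True
      ¬x_5 ∧ x_5 = False
        ¬x_5 = False
      ¬x_5 = False
  ((x_4 ∧ x_1) → (x_5 ∧ ¬x_4)) ∧ (x_2 ∧ x_4) = True
    (x_4 ∧ x_1) → (x_5 ∧ ¬x_4) = True
      x_4 ∧ x_1 = False
      x_5 ∧ ¬x_4 = False
        ¬x_4 = False
    x_2 ∧ x_4 = True
Both conjuncts True, so the formula holds.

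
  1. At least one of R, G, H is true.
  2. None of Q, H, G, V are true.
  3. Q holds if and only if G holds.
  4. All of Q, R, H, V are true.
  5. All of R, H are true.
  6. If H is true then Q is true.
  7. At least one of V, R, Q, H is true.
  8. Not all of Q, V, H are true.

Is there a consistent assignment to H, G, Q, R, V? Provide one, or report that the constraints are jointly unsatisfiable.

Case H = True:
  Constraint (2) is violated (H=T) — contradiction.
Case H = False:
  Constraint (4) is violated (H=F) — contradiction.
Both cases fail — unsatisfiable.

Unsatisfiable — no assignment works.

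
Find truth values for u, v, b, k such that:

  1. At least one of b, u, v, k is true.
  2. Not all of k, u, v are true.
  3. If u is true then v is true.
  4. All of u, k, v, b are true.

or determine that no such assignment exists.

No satisfying assignment exists.

Case v = True:
  (4) forces u = True.
  (2) with u=T, v=T forces k = False.
  Constraint (4) is violated (k=F) — contradiction.
Case v = False:
  Constraint (4) is violated (v=F) — contradiction.
Both cases fail — unsatisfiable.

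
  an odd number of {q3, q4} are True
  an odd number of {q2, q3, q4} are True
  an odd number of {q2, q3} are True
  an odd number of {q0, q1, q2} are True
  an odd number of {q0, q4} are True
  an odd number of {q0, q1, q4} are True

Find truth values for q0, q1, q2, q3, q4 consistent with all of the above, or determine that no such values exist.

q0 = True, q1 = False, q2 = False, q3 = True, q4 = False

{q3, q4}: 1 true → odd ✓
{q2, q3, q4}: 1 true → odd ✓
{q2, q3}: 1 true → odd ✓
{q0, q1, q2}: 1 true → odd ✓
{q0, q4}: 1 true → odd ✓
{q0, q1, q4}: 1 true → odd ✓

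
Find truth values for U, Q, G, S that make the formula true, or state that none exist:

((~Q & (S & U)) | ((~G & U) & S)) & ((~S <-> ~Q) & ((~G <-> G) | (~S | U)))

U = True; Q = True; G = False; S = True

  (~Q & (S & U)) | ((~G & U) & S) = True
    ~Q & (S & U) = False
      ~Q = False
      S & U = True
    (~G & U) & S = True
      ~G & U = True
        ~G = True
  (~S <-> ~Q) & ((~G <-> G) | (~S | U)) = True
    ~S <-> ~Q = True
      ~S = False
      ~Q = False
    (~G <-> G) | (~S | U) = True
      ~G <-> G = False
        ~G = True
      ~S | U = True
        ~S = False
Both conjuncts True, so the formula holds.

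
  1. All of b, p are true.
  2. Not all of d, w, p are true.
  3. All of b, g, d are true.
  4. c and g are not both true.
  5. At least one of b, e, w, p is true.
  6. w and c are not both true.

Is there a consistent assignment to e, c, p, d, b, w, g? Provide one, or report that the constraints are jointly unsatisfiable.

e=F, c=F, p=T, d=T, b=T, w=F, g=T

  (1) {b, p}: all 2 true ✓
  (2) {d, w, p}: 2/3 true — not all ✓
  (3) {b, g, d}: all 3 true ✓
  (4) c=F, g=T — not both ✓
  (5) {b, e, w, p}: 2 true — at least one ✓
  (6) w=F, c=F — not both ✓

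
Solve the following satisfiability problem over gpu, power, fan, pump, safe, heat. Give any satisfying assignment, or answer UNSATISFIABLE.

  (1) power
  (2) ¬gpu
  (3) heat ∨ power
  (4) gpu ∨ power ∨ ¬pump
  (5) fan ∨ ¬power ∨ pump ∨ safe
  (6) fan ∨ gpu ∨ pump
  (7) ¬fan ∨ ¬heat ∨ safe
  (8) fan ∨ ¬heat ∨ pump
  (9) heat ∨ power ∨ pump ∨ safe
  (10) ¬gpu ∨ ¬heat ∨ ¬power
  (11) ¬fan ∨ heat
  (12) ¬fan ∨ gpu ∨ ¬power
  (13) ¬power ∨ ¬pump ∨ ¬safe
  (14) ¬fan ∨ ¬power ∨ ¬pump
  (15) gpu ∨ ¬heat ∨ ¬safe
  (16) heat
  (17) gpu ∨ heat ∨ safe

gpu = False, power = True, fan = False, pump = True, safe = False, heat = True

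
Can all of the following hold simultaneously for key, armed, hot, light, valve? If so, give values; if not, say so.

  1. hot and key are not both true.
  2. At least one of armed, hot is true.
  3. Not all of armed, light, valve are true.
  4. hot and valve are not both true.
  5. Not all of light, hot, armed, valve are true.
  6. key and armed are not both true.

key: False, armed: False, hot: True, light: True, valve: False

  (1) hot=T, key=F — not both ✓
  (2) {armed, hot}: 1 true — at least one ✓
  (3) {armed, light, valve}: 1/3 true — not all ✓
  (4) hot=T, valve=F — not both ✓
  (5) {light, hot, armed, valve}: 2/4 true — not all ✓
  (6) key=F, armed=F — not both ✓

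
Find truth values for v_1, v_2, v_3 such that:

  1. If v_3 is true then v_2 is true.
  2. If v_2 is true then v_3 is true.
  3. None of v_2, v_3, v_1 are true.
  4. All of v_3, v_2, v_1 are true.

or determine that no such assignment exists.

The formula is unsatisfiable.

Case v_1 = True:
  Constraint (3) is violated (v_1=T) — contradiction.
Case v_1 = False:
  Constraint (4) is violated (v_1=F) — contradiction.
Both cases fail — unsatisfiable.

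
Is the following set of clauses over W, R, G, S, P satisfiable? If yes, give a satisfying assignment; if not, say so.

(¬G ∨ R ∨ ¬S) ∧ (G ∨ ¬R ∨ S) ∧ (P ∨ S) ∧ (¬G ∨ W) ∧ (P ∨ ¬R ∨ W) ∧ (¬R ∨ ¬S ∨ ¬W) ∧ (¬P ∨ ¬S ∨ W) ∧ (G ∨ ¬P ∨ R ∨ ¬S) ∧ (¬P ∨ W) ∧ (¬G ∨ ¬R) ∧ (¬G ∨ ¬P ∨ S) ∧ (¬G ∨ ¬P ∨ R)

W = False; R = False; G = False; S = True; P = False

Set W = False.
  then (¬G ∨ W) forces G = False.
  then (¬P ∨ W) forces P = False.
  then (P ∨ S) forces S = True.
  then (P ∨ ¬R ∨ W) forces R = False.
All clauses satisfied.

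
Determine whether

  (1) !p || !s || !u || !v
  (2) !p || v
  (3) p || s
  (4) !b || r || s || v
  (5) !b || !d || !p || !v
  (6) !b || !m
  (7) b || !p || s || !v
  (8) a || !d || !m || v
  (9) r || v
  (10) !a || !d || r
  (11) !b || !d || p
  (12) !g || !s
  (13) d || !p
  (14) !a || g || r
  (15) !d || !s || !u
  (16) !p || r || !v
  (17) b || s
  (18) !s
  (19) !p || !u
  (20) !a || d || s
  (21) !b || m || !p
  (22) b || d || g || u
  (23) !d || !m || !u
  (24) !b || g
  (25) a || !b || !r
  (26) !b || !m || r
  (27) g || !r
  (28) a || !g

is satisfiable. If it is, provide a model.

Case b = True:
  (!b || !m) forces m = False.
  (!s) forces s = False.
  (p || s) forces p = True.
  Clause (!b || m || !p) is falsified — contradiction.
Case b = False:
  (b || s) forces s = True.
  Clause (!s) is falsified — contradiction.
Both cases fail, so the formula is unsatisfiable.

Unsatisfiable — no assignment works.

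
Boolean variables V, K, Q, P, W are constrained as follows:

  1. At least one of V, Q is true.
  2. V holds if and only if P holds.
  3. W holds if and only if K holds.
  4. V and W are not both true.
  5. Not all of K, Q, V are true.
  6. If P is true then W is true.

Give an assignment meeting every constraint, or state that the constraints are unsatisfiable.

V=F, K=T, Q=T, P=F, W=T

  (1) {V, Q}: 1 true — at least one ✓
  (2) V=F, P=F — same ✓
  (3) W=T, K=T — same ✓
  (4) V=F, W=T — not both ✓
  (5) {K, Q, V}: 2/3 true — not all ✓
  (6) P=F ⇒ W: vacuous ✓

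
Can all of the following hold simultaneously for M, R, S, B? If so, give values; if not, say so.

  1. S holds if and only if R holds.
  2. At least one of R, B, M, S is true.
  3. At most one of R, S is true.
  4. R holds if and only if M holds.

M: False; R: False; S: False; B: True

  (1) S=F, R=F — same ✓
  (2) {R, B, M, S}: 1 true — at least one ✓
  (3) {R, S}: 0 true — at most one ✓
  (4) R=F, M=F — same ✓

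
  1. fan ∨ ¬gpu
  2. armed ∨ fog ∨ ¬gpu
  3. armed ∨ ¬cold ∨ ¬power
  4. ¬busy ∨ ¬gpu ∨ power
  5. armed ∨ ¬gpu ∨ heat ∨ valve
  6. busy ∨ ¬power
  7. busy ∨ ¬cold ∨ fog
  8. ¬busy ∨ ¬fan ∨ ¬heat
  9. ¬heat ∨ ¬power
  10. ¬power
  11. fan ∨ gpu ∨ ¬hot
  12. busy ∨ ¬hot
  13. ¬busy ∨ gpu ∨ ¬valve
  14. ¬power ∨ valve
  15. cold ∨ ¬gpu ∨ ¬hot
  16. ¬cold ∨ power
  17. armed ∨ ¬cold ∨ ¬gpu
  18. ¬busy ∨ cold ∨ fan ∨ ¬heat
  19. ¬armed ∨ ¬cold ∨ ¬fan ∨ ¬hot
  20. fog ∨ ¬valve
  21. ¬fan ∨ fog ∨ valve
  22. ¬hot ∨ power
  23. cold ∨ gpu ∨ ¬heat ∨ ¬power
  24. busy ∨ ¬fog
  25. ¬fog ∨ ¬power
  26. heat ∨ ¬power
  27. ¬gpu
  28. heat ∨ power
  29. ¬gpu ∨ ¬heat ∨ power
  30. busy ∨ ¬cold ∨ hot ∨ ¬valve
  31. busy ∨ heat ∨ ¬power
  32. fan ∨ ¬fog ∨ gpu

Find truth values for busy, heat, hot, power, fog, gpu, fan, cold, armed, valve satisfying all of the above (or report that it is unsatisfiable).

Unit clause (¬power) forces power = False.
In (¬cold ∨ power) only ¬cold is left, so cold = False.
In (¬hot ∨ power) only ¬hot is left, so hot = False.
Unit clause (¬gpu) forces gpu = False.
In (heat ∨ power) only heat is left, so heat = True.
Try busy = True:
  (¬busy ∨ ¬fan ∨ ¬heat) forces fan = False.
  clause (¬busy ∨ cold ∨ fan ∨ ¬heat) is falsified — backtrack.
So busy = False.
  then (busy ∨ ¬fog) forces fog = False.
  then (fog ∨ ¬valve) forces valve = False.
  then (¬fan ∨ fog ∨ valve) forces fan = False.
Set armed = True.
All clauses satisfied.

busy = False, heat = True, hot = False, power = False, fog = False, gpu = False, fan = False, cold = False, armed = True, valve = False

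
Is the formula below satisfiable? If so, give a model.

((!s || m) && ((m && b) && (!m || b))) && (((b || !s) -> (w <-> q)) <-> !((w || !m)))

q: False, w: True, s: False, m: True, b: True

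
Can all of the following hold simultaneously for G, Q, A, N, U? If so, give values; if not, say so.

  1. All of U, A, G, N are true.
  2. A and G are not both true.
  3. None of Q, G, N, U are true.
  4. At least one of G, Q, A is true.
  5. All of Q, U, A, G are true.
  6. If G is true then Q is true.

Unsatisfiable — no assignment works.

Case G = True:
  Constraint (3) is violated (G=T) — contradiction.
Case G = False:
  Constraint (1) is violated (G=F) — contradiction.
Both cases fail — unsatisfiable.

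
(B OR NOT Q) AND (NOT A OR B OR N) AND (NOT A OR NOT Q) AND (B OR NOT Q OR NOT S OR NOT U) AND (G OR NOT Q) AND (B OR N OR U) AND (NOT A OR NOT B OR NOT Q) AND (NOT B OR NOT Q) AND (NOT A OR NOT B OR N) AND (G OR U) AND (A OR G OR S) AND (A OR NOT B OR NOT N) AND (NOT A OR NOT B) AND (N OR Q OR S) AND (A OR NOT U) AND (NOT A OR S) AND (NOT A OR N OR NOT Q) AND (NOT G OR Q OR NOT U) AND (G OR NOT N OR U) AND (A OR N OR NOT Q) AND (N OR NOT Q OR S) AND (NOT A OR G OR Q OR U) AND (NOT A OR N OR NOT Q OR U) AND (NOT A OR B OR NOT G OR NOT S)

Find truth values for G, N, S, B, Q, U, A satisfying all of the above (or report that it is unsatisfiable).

G = False, N = True, S = True, B = False, Q = False, U = True, A = True

Set G = False.
  then (G OR NOT Q) forces Q = False.
  then (G OR U) forces U = True.
  then (A OR NOT U) forces A = True.
  then (NOT A OR S) forces S = True.
  then (NOT A OR NOT B) forces B = False.
  then (NOT A OR B OR N) forces N = True.
All clauses satisfied.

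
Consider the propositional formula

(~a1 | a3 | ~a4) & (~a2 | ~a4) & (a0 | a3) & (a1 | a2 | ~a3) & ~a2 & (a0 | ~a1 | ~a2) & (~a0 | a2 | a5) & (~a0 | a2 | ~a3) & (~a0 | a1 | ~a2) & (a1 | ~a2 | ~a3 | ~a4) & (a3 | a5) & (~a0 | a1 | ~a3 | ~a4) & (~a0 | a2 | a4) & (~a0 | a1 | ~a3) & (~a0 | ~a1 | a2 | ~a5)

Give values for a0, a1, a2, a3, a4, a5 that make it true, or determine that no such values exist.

Unit clause (~a2) forces a2 = False.
Set a0 = False.
  then (a0 | a3) forces a3 = True.
  then (a1 | a2 | ~a3) forces a1 = True.
Set a4 = False.
Set a5 = False.
All clauses satisfied.

a0=F, a1=T, a2=F, a3=T, a4=F, a5=F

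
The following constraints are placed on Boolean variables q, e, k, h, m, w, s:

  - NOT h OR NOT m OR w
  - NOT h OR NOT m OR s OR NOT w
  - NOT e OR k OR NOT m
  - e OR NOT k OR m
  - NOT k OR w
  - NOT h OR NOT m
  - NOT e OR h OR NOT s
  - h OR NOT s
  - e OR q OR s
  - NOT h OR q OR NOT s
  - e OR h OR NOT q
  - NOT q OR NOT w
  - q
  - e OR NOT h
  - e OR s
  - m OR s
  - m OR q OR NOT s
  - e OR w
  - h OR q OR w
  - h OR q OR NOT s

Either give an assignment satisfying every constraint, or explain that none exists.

Unit clause (q) forces q = True.
In (NOT q OR NOT w) only NOT w is left, so w = False.
In (e OR w) only e is left, so e = True.
In (NOT k OR w) only NOT k is left, so k = False.
In (NOT e OR k OR NOT m) only NOT m is left, so m = False.
In (m OR s) only s is left, so s = True.
In (NOT e OR h OR NOT s) only h is left, so h = True.
All clauses satisfied.

q = True, e = True, k = False, h = True, m = False, w = False, s = True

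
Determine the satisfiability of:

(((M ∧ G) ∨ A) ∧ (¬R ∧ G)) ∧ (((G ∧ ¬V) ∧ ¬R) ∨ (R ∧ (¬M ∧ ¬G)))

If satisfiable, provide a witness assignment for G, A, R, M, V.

G = True, A = True, R = False, M = False, V = False

  ((M ∧ G) ∨ A) ∧ (¬R ∧ G) = True
    (M ∧ G) ∨ A = True
      M ∧ G = False
    ¬R ∧ G = True
      ¬R = True
  ((G ∧ ¬V) ∧ ¬R) ∨ (R ∧ (¬M ∧ ¬G)) = True
    (G ∧ ¬V) ∧ ¬R = True
      G ∧ ¬V = True
        ¬V = True
      ¬R = True
    R ∧ (¬M ∧ ¬G) = False
      ¬M ∧ ¬G = False
        ¬M = True
        ¬G = False
Both conjuncts True, so the formula holds.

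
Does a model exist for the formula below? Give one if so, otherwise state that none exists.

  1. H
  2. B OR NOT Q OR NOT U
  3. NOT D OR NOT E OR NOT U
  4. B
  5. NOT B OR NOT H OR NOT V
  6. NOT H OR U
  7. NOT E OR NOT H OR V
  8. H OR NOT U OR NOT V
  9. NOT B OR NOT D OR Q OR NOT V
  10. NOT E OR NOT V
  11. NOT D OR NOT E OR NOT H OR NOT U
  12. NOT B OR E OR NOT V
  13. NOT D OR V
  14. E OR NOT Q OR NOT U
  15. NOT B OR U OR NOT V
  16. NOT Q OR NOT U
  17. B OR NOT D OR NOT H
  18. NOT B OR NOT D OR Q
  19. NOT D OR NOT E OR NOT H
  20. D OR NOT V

U = True; B = True; D = False; Q = False; V = False; E = False; H = True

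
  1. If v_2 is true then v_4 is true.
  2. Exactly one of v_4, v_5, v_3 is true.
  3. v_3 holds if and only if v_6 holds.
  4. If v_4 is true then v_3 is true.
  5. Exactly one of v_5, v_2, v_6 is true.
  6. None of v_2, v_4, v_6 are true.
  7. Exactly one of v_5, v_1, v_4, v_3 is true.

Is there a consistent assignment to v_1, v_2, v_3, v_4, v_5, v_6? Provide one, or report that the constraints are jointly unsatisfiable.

v_1 = False, v_2 = False, v_3 = False, v_4 = False, v_5 = True, v_6 = False

  (1) v_2=F ⇒ v_4: vacuous ✓
  (2) {v_4, v_5, v_3}: 1 true — exactly one ✓
  (3) v_3=F, v_6=F — same ✓
  (4) v_4=F ⇒ v_3: vacuous ✓
  (5) {v_5, v_2, v_6}: 1 true — exactly one ✓
  (6) {v_2, v_4, v_6}: 0 true — none ✓
  (7) {v_5, v_1, v_4, v_3}: 1 true — exactly one ✓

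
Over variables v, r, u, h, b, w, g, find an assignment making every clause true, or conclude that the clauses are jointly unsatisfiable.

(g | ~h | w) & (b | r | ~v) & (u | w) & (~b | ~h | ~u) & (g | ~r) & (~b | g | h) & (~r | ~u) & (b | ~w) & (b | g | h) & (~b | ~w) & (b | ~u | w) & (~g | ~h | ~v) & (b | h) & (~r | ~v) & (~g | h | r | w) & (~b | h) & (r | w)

Case w = True:
  (b | ~w) forces b = True.
  Clause (~b | ~w) is falsified — contradiction.
Case w = False:
  (u | w) forces u = True.
  (~r | ~u) forces r = False.
  Clause (r | w) is falsified — contradiction.
Both cases fail, so the formula is unsatisfiable.

Unsatisfiable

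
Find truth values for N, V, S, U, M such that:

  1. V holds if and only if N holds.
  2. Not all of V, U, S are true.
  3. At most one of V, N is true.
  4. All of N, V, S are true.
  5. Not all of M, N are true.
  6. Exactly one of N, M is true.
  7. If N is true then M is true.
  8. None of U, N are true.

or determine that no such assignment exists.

Case N = True:
  Constraint (8) is violated (N=T) — contradiction.
Case N = False:
  Constraint (4) is violated (N=F) — contradiction.
Both cases fail — unsatisfiable.

Unsatisfiable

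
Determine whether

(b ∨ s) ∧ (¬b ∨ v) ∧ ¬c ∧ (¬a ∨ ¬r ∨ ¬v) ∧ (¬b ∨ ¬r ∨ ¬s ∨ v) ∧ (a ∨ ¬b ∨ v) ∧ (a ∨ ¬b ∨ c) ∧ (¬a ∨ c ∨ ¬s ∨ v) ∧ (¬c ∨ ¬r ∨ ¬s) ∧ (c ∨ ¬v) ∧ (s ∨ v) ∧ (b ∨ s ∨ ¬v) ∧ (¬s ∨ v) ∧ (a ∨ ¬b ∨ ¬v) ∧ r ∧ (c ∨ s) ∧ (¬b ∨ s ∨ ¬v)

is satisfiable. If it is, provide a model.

Unsatisfiable

Case c = True:
  Clause (¬c) is falsified — contradiction.
Case c = False:
  (c ∨ ¬v) forces v = False.
  (¬b ∨ v) forces b = False.
  (b ∨ s) forces s = True.
  Clause (¬s ∨ v) is falsified — contradiction.
Both cases fail, so the formula is unsatisfiable.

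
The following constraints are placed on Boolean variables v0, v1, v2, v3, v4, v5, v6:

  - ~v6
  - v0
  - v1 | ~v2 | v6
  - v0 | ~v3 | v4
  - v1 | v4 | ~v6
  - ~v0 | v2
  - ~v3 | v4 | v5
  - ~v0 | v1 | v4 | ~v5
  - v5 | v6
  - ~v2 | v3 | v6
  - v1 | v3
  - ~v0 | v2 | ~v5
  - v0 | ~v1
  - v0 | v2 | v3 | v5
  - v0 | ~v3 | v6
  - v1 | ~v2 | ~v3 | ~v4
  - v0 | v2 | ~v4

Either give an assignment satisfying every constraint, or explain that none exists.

v0: True, v1: True, v2: True, v3: True, v4: True, v5: True, v6: False

Unit clause (~v6) forces v6 = False.
Unit clause (v0) forces v0 = True.
In (~v0 | v2) only v2 is left, so v2 = True.
In (v5 | v6) only v5 is left, so v5 = True.
In (~v2 | v3 | v6) only v3 is left, so v3 = True.
In (v1 | ~v2 | v6) only v1 is left, so v1 = True.
Set v4 = True.
All clauses satisfied.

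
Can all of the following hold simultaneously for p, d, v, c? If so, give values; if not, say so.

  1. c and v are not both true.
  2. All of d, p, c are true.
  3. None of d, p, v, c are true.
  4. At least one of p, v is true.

Case p = True:
  Constraint (3) is violated (p=T) — contradiction.
Case p = False:
  Constraint (2) is violated (p=F) — contradiction.
Both cases fail — unsatisfiable.

No satisfying assignment exists.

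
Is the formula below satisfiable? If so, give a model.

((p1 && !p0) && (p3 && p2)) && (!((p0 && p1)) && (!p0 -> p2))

p0=F; p1=T; p2=T; p3=T

  (p1 && !p0) && (p3 && p2) = True
    p1 && !p0 = True
      !p0 = True
    p3 && p2 = True
  !((p0 && p1)) && (!p0 -> p2) = True
    !((p0 && p1)) = True
      p0 && p1 = False
    !p0 -> p2 = True
      !p0 = True
Both conjuncts True, so the formula holds.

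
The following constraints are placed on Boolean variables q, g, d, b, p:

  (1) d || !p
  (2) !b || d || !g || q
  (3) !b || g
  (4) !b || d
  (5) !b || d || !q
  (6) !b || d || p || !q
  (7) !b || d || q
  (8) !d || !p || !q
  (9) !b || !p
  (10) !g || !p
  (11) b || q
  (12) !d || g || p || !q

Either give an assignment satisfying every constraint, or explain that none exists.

q=T, g=T, d=T, b=F, p=F

Set q = True.
Set g = True.
  then (!g || !p) forces p = False.
Set d = True.
Set b = False.
All clauses satisfied.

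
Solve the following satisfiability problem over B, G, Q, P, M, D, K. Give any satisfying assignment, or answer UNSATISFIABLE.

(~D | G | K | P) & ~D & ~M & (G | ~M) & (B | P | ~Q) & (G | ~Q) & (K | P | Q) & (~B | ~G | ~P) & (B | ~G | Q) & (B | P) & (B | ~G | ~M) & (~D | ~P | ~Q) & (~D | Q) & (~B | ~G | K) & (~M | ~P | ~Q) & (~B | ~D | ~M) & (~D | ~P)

B = True, G = False, Q = False, P = False, M = False, D = False, K = True

Unit clause (~D) forces D = False.
Unit clause (~M) forces M = False.
Set B = True.
Set G = False.
  then (G | ~Q) forces Q = False.
Set P = False.
  then (K | P | Q) forces K = True.
All clauses satisfied.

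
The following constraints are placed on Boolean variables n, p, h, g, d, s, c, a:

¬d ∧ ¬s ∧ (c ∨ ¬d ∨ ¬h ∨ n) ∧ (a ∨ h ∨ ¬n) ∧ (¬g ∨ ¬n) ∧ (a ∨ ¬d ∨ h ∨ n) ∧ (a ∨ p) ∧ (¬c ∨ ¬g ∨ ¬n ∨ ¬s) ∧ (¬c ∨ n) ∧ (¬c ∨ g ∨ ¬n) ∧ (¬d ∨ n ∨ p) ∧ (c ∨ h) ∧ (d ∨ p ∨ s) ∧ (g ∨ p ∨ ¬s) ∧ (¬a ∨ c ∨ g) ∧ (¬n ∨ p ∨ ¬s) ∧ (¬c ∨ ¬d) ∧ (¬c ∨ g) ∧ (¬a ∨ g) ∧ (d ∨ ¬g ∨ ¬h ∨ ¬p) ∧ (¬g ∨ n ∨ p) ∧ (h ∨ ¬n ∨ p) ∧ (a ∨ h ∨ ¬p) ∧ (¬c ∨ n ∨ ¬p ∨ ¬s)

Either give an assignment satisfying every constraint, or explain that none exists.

n: False, p: True, h: True, g: False, d: False, s: False, c: False, a: False

Unit clause (¬d) forces d = False.
Unit clause (¬s) forces s = False.
In (d ∨ p ∨ s) only p is left, so p = True.
Set n = False.
  then (¬c ∨ n) forces c = False.
  then (c ∨ h) forces h = True.
  then (d ∨ ¬g ∨ ¬h ∨ ¬p) forces g = False.
  then (¬a ∨ c ∨ g) forces a = False.
All clauses satisfied.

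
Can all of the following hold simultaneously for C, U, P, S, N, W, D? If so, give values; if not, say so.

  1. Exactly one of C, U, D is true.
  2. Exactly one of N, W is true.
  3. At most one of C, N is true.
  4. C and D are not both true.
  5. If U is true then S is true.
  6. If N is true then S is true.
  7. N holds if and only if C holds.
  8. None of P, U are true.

C=F; U=F; P=F; S=T; N=F; W=T; D=T

  (1) {C, U, D}: 1 true — exactly one ✓
  (2) {N, W}: 1 true — exactly one ✓
  (3) {C, N}: 0 true — at most one ✓
  (4) C=F, D=T — not both ✓
  (5) U=F ⇒ S: vacuous ✓
  (6) N=F ⇒ S: vacuous ✓
  (7) N=F, C=F — same ✓
  (8) {P, U}: 0 true — none ✓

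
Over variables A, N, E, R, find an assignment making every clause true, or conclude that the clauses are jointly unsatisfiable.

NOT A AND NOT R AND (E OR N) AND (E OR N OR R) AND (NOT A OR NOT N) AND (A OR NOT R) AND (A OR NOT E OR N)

A=F, N=T, E=F, R=F

Unit clause (NOT A) forces A = False.
Unit clause (NOT R) forces R = False.
Try N = False:
  (E OR N) forces E = True.
  clause (A OR NOT E OR N) is falsified — backtrack.
So N = True.
Set E = False.
Check each clause:
  (NOT A): NOT A holds.
  (NOT R): NOT R holds.
  (E OR N): N holds.
  (E OR N OR R): N holds.
  (NOT A OR NOT N): NOT A holds.
  (A OR NOT R): NOT R holds.
  (A OR NOT E OR N): NOT E holds.
All clauses satisfied.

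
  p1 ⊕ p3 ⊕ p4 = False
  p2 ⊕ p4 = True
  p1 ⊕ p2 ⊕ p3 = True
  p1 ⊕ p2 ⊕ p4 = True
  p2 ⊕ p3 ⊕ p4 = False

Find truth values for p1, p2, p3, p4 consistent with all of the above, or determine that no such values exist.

p1=F; p2=F; p3=T; p4=T

p1 ⊕ p3 ⊕ p4 = F ⊕ T ⊕ T = False ✓
p2 ⊕ p4 = F ⊕ T = True ✓
p1 ⊕ p2 ⊕ p3 = F ⊕ F ⊕ T = True ✓
p1 ⊕ p2 ⊕ p4 = F ⊕ F ⊕ T = True ✓
p2 ⊕ p3 ⊕ p4 = F ⊕ T ⊕ T = False ✓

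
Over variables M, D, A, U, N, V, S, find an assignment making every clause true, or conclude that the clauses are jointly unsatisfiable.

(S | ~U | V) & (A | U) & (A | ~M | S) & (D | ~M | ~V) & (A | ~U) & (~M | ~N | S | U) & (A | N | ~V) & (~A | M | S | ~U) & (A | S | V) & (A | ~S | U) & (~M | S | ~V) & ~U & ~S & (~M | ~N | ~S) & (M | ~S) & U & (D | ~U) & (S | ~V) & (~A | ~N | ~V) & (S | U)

Case U = True:
  Clause (~U) is falsified — contradiction.
Case U = False:
  Clause (U) is falsified — contradiction.
Both cases fail, so the formula is unsatisfiable.

No satisfying assignment exists.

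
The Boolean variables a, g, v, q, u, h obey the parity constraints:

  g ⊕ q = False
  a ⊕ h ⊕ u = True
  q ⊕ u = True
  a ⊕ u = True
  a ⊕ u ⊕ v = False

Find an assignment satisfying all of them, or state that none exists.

a=T, g=T, v=T, q=T, u=F, h=F

g ⊕ q = T ⊕ T = False ✓
a ⊕ h ⊕ u = T ⊕ F ⊕ F = True ✓
q ⊕ u = T ⊕ F = True ✓
a ⊕ u = T ⊕ F = True ✓
a ⊕ u ⊕ v = T ⊕ F ⊕ T = False ✓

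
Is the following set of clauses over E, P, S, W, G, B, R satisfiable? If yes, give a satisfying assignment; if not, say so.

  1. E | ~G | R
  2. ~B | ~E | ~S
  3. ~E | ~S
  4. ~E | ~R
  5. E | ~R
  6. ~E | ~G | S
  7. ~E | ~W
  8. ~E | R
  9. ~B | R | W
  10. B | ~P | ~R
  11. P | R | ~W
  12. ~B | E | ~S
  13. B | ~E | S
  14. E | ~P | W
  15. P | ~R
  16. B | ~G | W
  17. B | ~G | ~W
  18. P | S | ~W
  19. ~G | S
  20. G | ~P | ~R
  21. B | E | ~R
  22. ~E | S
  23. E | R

Unsatisfiable — no assignment works.

Case E = True:
  (~E | ~S) forces S = False.
  Clause (~E | S) is falsified — contradiction.
Case E = False:
  (E | ~R) forces R = False.
  Clause (E | R) is falsified — contradiction.
Both cases fail, so the formula is unsatisfiable.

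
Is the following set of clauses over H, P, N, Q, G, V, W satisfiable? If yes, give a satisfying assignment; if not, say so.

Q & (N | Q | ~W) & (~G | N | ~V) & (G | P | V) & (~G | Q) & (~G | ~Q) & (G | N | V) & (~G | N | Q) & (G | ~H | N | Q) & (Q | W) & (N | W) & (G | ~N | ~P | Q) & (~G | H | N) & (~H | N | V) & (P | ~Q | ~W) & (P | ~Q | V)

H=F, P=T, N=F, Q=T, G=F, V=T, W=T

Unit clause (Q) forces Q = True.
In (~G | ~Q) only ~G is left, so G = False.
Set H = False.
Set P = True.
Set N = False.
  then (G | N | V) forces V = True.
  then (N | W) forces W = True.
All clauses satisfied.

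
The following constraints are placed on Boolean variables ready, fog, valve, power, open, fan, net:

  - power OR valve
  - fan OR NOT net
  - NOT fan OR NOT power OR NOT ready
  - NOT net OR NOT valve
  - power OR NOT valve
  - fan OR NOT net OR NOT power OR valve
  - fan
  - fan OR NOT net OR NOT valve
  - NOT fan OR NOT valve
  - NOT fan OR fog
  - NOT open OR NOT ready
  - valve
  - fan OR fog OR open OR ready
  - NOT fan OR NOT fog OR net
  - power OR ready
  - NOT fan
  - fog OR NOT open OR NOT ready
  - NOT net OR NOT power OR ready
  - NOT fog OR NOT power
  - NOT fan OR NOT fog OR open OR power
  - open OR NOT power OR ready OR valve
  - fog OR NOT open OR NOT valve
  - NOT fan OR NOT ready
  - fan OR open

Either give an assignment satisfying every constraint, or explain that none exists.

Case fan = True:
  Clause (NOT fan) is falsified — contradiction.
Case fan = False:
  Clause (fan) is falsified — contradiction.
Both cases fail, so the formula is unsatisfiable.

The formula is unsatisfiable.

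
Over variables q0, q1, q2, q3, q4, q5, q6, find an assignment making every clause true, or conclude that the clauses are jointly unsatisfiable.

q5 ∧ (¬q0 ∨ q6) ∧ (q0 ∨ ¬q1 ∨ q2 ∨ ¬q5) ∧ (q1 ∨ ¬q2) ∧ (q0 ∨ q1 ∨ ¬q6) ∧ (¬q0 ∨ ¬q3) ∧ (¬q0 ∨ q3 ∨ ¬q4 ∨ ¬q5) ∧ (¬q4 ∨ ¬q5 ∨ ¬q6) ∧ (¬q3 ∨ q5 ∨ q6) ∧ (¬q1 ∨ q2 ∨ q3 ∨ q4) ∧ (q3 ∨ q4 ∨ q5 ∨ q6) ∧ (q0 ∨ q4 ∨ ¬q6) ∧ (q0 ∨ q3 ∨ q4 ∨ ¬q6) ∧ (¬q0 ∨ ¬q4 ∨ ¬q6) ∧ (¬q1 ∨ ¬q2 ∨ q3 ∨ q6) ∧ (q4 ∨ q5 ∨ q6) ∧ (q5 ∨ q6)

q0 = False; q1 = False; q2 = False; q3 = False; q4 = False; q5 = True; q6 = False

Unit clause (q5) forces q5 = True.
Set q0 = False.
Set q1 = False.
  then (q1 ∨ ¬q2) forces q2 = False.
  then (q0 ∨ q1 ∨ ¬q6) forces q6 = False.
Set q3 = False.
Set q4 = False.
All clauses satisfied.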